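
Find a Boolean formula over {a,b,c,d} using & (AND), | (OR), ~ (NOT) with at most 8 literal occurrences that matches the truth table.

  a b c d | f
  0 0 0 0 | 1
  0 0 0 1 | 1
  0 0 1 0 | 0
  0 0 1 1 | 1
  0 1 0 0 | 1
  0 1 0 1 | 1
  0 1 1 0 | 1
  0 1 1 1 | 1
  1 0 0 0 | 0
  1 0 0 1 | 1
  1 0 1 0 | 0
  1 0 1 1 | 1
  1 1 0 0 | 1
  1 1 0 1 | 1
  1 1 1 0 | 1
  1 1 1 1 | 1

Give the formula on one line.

  (d | b) = 0101111101011111
  ~c = 1100110011001100
  ~a = 1111111100000000
  (~a | c) = 1111111100110011
  (~c & (~a | c)) = 1100110000000000
  (b | (~c & (~a | c))) = 1100111100001111
  ((d | b) | (b | (~c & (~a | c)))) = 1101111101011111

((d | b) | (b | (~c & (~a | c))))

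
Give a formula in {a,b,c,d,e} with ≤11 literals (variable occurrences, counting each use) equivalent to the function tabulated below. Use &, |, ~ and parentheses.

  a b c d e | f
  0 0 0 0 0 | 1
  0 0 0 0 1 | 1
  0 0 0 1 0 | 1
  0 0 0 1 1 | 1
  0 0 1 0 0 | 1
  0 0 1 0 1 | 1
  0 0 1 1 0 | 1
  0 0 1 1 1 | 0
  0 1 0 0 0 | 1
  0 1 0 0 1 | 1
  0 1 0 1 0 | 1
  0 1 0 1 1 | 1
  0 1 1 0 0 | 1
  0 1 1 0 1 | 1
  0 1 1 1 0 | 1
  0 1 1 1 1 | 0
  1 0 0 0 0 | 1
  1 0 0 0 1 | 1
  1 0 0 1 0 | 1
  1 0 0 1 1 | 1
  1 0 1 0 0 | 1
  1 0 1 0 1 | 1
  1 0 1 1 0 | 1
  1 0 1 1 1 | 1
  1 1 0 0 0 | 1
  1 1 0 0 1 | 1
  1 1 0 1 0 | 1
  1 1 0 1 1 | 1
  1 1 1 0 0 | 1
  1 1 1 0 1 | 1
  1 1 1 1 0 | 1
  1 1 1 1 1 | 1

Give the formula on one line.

  ~d = 11001100110011001100110011001100
  ~e = 10101010101010101010101010101010
  (~d | ~e) = 11101110111011101110111011101110
  ((~d | ~e) & d) = 00100010001000100010001000100010
  ~c = 11110000111100001111000011110000
  (((~d | ~e) & d) | ~c) = 11110010111100101111001011110010
  (a | (((~d | ~e) & d) | ~c)) = 11110010111100101111111111111111
  ~a = 11111111111111110000000000000000
  (b | ~a) = 11111111111111110000000011111111
  ((b | ~a) & ~d) = 11001100110011000000000011001100
  ((a | (((~d | ~e) & d) | ~c)) | ((b | ~a) & ~d)) = 11111110111111101111111111111111

((a | (((~d | ~e) & d) | ~c)) | ((b | ~a) & ~d))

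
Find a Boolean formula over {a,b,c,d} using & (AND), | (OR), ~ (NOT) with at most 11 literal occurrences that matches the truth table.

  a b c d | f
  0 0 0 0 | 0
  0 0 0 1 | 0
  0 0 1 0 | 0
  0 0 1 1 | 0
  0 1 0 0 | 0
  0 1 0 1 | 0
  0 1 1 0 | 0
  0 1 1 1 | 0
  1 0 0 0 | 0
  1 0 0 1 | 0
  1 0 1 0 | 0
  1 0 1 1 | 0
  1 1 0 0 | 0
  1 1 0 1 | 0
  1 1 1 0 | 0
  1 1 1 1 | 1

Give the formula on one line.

((~a | c) & ((d & b) & ((a & b) | (~d & ~a))))

  ~a = 1111111100000000
  (~a | c) = 1111111100110011
  (d & b) = 0000010100000101
  (a & b) = 0000000000001111
  ~d = 1010101010101010
  (~d & ~a) = 1010101000000000
  ((a & b) | (~d & ~a)) = 1010101000001111
  ((d & b) & ((a & b) | (~d & ~a))) = 0000000000000101
  ((~a | c) & ((d & b) & ((a & b) | (~d & ~a)))) = 0000000000000001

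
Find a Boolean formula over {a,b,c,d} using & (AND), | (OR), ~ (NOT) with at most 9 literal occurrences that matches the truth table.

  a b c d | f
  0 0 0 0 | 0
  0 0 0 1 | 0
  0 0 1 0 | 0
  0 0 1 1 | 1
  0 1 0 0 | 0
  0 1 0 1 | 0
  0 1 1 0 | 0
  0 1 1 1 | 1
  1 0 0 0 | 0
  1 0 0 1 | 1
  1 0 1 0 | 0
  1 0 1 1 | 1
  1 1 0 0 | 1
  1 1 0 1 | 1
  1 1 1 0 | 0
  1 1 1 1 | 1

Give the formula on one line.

(((d | b) & (c | a)) & ((~b | ~c) | d))

  (d | b) = 0101111101011111
  (c | a) = 0011001111111111
  ((d | b) & (c | a)) = 0001001101011111
  ~b = 1111000011110000
  ~c = 1100110011001100
  (~b | ~c) = 1111110011111100
  ((~b | ~c) | d) = 1111110111111101
  (((d | b) & (c | a)) & ((~b | ~c) | d)) = 0001000101011101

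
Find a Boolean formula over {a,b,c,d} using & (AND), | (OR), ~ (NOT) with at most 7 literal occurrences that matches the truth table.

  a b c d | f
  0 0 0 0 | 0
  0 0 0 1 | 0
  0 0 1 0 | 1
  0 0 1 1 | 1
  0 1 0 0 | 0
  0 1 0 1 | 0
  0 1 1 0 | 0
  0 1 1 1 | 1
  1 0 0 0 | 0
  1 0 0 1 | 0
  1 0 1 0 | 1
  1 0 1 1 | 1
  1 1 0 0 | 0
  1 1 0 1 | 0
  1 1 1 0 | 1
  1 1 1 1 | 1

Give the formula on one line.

  (d | a) = 0101010111111111
  ~b = 1111000011110000
  ~d = 1010101010101010
  (~b & ~d) = 1010000010100000
  ((d | a) | (~b & ~d)) = 1111010111111111
  (((d | a) | (~b & ~d)) & c) = 0011000100110011

(((d | a) | (~b & ~d)) & c)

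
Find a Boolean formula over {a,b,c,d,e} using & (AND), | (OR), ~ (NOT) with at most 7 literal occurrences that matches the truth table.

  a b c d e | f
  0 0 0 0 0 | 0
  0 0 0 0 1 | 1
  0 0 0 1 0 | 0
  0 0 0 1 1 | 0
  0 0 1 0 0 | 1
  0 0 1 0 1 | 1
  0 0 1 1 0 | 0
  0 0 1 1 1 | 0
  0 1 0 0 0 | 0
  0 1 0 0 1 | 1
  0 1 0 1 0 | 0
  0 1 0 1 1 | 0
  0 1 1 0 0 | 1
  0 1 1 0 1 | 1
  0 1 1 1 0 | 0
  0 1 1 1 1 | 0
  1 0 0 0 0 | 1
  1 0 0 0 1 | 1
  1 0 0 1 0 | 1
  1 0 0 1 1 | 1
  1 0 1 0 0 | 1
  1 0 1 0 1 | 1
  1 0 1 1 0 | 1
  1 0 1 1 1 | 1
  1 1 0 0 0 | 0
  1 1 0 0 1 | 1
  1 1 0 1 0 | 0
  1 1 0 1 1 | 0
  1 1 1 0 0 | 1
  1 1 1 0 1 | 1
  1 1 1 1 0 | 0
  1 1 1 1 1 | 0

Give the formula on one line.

  (e | c) = 01011111010111110101111101011111
  ~d = 11001100110011001100110011001100
  ((e | c) & ~d) = 01001100010011000100110001001100
  ~b = 11111111000000001111111100000000
  (~b & a) = 00000000000000001111111100000000
  (((e | c) & ~d) | (~b & a)) = 01001100010011001111111101001100

(((e | c) & ~d) | (~b & a))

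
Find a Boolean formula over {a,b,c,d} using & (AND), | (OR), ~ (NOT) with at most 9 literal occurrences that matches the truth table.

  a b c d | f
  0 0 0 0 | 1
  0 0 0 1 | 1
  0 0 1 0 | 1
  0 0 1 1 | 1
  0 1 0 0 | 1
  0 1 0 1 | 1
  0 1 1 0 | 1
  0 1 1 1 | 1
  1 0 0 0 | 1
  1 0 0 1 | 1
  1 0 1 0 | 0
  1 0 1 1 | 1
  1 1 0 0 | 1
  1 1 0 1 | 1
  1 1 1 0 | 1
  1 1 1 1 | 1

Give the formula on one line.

(~c | (d | (((~a | b) & ((~d | ~a) | (~b | c))) | b)))

  ~c = 1100110011001100
  ~a = 1111111100000000
  (~a | b) = 1111111100001111
  ~d = 1010101010101010
  (~d | ~a) = 1111111110101010
  ~b = 1111000011110000
  (~b | c) = 1111001111110011
  ((~d | ~a) | (~b | c)) = 1111111111111011
  ((~a | b) & ((~d | ~a) | (~b | c))) = 1111111100001011
  (((~a | b) & ((~d | ~a) | (~b | c))) | b) = 1111111100001111
  (d | (((~a | b) & ((~d | ~a) | (~b | c))) | b)) = 1111111101011111
  (~c | (d | (((~a | b) & ((~d | ~a) | (~b | c))) | b))) = 1111111111011111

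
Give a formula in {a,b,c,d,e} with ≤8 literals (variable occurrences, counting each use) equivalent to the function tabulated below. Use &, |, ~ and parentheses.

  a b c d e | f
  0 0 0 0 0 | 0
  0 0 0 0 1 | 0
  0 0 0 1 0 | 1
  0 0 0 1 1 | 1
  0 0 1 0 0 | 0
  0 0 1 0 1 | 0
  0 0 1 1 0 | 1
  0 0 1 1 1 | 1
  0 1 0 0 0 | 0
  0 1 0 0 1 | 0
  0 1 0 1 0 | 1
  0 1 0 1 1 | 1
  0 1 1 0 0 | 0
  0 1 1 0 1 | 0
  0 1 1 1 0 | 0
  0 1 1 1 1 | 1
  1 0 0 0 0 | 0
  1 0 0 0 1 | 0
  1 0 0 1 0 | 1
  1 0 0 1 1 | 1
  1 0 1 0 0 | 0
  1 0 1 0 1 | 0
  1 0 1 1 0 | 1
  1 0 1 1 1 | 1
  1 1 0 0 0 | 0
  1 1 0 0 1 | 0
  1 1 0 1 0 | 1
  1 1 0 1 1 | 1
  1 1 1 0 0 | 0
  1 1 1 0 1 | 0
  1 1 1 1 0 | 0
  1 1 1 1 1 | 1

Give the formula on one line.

  ~b = 11111111000000001111111100000000
  ~d = 11001100110011001100110011001100
  (~b | ~d) = 11111111110011001111111111001100
  ((~b | ~d) & b) = 00000000110011000000000011001100
  (e | ((~b | ~d) & b)) = 01010101110111010101010111011101
  ~c = 11110000111100001111000011110000
  (~c | ~b) = 11111111111100001111111111110000
  ((e | ((~b | ~d) & b)) | (~c | ~b)) = 11111111111111011111111111111101
  (((e | ((~b | ~d) & b)) | (~c | ~b)) & d) = 00110011001100010011001100110001

(((e | ((~b | ~d) & b)) | (~c | ~b)) & d)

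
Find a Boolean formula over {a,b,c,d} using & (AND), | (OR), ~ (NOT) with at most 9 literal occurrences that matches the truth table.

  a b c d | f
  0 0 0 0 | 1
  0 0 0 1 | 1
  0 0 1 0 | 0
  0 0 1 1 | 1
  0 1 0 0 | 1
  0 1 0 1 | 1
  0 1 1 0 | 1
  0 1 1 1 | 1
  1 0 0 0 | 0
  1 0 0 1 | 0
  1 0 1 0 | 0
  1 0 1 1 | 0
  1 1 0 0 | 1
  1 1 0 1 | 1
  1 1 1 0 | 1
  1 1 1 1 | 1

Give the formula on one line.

((~a & ((c & b) | (((d & ~a) | a) | ~c))) | b)

  ~a = 1111111100000000
  (c & b) = 0000001100000011
  (d & ~a) = 0101010100000000
  ((d & ~a) | a) = 0101010111111111
  ~c = 1100110011001100
  (((d & ~a) | a) | ~c) = 1101110111111111
  ((c & b) | (((d & ~a) | a) | ~c)) = 1101111111111111
  (~a & ((c & b) | (((d & ~a) | a) | ~c))) = 1101111100000000
  ((~a & ((c & b) | (((d & ~a) | a) | ~c))) | b) = 1101111100001111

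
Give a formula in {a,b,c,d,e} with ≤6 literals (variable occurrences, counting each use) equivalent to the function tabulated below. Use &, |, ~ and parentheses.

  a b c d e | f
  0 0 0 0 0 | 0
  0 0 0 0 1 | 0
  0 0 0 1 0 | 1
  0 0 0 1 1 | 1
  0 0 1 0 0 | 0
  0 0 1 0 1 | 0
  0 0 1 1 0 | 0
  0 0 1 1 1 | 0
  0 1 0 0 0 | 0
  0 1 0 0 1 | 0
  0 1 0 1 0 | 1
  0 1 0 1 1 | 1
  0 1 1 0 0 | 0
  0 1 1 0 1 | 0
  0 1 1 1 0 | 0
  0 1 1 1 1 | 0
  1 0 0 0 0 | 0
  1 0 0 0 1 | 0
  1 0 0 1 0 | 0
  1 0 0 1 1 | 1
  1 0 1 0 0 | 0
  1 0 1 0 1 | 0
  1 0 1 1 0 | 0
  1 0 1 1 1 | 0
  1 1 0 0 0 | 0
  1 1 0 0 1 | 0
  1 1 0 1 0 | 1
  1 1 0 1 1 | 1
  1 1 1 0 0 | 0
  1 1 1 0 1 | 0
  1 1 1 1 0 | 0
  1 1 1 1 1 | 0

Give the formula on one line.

  ~c = 11110000111100001111000011110000
  ~a = 11111111111111110000000000000000
  (e | ~a) = 11111111111111110101010101010101
  (d & b) = 00000000001100110000000000110011
  ((e | ~a) | (d & b)) = 11111111111111110101010101110111
  (((e | ~a) | (d & b)) & d) = 00110011001100110001000100110011
  (~c & (((e | ~a) | (d & b)) & d)) = 00110000001100000001000000110000

(~c & (((e | ~a) | (d & b)) & d))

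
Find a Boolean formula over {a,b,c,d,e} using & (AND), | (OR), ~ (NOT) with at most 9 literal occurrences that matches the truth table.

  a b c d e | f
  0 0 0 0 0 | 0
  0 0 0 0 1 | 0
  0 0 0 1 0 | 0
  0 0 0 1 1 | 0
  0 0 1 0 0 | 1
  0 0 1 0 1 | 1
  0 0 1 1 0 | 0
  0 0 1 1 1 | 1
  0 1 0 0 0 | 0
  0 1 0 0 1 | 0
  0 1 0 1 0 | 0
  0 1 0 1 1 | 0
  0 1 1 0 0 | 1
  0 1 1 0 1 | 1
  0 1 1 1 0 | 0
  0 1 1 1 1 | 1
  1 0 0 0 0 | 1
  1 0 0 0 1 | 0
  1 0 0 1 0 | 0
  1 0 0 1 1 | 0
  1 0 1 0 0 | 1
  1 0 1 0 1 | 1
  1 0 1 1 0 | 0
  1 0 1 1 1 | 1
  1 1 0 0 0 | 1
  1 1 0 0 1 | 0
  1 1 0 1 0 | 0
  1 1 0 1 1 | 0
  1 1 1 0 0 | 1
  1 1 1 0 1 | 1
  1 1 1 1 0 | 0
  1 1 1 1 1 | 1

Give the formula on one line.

  ~e = 10101010101010101010101010101010
  (c | ~e) = 10101111101011111010111110101111
  ~d = 11001100110011001100110011001100
  (~d & a) = 00000000000000001100110011001100
  (e & c) = 00000101000001010000010100000101
  ((~d & a) | (e & c)) = 00000101000001011100110111001101
  (e | c) = 01011111010111110101111101011111
  (~d & (e | c)) = 01001100010011000100110001001100
  (((~d & a) | (e & c)) | (~d & (e | c))) = 01001101010011011100110111001101
  ((c | ~e) & (((~d & a) | (e & c)) | (~d & (e | c)))) = 00001101000011011000110110001101

((c | ~e) & (((~d & a) | (e & c)) | (~d & (e | c))))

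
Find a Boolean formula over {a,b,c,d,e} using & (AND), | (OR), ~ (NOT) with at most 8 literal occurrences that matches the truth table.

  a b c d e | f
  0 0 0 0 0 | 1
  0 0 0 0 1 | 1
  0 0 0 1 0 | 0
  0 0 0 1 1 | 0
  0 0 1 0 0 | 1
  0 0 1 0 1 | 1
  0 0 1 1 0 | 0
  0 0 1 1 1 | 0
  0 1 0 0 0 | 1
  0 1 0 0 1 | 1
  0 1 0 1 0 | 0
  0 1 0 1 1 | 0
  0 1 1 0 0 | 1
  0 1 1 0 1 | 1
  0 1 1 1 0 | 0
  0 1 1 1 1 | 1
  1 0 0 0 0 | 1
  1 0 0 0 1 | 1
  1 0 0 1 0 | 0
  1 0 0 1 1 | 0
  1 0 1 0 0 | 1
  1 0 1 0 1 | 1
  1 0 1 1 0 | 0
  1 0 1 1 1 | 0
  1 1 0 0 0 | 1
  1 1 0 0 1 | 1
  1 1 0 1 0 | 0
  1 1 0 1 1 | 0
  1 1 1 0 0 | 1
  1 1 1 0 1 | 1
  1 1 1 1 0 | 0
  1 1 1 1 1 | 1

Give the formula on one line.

(~d | ((c & e) & (d & (b | ~c))))

  ~d = 11001100110011001100110011001100
  (c & e) = 00000101000001010000010100000101
  ~c = 11110000111100001111000011110000
  (b | ~c) = 11110000111111111111000011111111
  (d & (b | ~c)) = 00110000001100110011000000110011
  ((c & e) & (d & (b | ~c))) = 00000000000000010000000000000001
  (~d | ((c & e) & (d & (b | ~c)))) = 11001100110011011100110011001101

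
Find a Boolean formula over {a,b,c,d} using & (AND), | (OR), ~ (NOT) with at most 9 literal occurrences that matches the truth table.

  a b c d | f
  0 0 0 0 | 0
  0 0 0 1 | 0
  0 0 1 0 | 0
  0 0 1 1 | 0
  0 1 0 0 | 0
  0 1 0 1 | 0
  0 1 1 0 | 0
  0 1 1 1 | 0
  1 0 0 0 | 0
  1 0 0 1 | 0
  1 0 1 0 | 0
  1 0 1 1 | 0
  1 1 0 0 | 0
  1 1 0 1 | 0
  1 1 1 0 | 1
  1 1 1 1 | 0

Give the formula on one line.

  ~d = 1010101010101010
  (b & a) = 0000000000001111
  (~d & (b & a)) = 0000000000001010
  ~a = 1111111100000000
  (~a | c) = 1111111100110011
  (b | d) = 0101111101011111
  ((~a | c) & (b | d)) = 0101111100010011
  ((~d & (b & a)) & ((~a | c) & (b | d))) = 0000000000000010

((~d & (b & a)) & ((~a | c) & (b | d)))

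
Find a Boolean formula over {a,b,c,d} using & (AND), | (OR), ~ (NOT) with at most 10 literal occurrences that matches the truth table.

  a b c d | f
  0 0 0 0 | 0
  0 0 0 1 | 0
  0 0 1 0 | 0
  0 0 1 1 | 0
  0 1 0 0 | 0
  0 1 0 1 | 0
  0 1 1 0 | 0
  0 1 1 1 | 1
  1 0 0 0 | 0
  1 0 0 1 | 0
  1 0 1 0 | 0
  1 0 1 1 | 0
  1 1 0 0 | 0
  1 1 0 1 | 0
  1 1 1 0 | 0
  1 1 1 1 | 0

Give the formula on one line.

((d | (a | ~b)) & ((~a & b) & (c & ~a)))

  ~b = 1111000011110000
  (a | ~b) = 1111000011111111
  (d | (a | ~b)) = 1111010111111111
  ~a = 1111111100000000
  (~a & b) = 0000111100000000
  (c & ~a) = 0011001100000000
  ((~a & b) & (c & ~a)) = 0000001100000000
  ((d | (a | ~b)) & ((~a & b) & (c & ~a))) = 0000000100000000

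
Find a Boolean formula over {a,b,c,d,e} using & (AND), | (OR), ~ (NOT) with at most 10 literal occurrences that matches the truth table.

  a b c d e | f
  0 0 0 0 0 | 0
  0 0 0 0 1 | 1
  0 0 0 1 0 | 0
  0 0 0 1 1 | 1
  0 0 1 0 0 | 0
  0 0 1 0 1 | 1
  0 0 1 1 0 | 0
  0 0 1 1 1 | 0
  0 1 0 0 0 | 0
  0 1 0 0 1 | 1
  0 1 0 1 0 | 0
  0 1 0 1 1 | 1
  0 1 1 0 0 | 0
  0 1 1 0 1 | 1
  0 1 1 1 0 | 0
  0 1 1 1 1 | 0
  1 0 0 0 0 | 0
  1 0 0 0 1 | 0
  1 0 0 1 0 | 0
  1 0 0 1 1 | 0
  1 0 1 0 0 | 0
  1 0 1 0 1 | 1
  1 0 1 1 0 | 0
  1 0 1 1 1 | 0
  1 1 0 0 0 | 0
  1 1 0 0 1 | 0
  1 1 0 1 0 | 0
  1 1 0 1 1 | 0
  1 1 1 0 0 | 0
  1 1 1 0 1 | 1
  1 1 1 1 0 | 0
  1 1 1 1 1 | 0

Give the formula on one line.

((d | e) & ((~d | (~c & e)) & (~a | c)))

  (d | e) = 01110111011101110111011101110111
  ~d = 11001100110011001100110011001100
  ~c = 11110000111100001111000011110000
  (~c & e) = 01010000010100000101000001010000
  (~d | (~c & e)) = 11011100110111001101110011011100
  ~a = 11111111111111110000000000000000
  (~a | c) = 11111111111111110000111100001111
  ((~d | (~c & e)) & (~a | c)) = 11011100110111000000110000001100
  ((d | e) & ((~d | (~c & e)) & (~a | c))) = 01010100010101000000010000000100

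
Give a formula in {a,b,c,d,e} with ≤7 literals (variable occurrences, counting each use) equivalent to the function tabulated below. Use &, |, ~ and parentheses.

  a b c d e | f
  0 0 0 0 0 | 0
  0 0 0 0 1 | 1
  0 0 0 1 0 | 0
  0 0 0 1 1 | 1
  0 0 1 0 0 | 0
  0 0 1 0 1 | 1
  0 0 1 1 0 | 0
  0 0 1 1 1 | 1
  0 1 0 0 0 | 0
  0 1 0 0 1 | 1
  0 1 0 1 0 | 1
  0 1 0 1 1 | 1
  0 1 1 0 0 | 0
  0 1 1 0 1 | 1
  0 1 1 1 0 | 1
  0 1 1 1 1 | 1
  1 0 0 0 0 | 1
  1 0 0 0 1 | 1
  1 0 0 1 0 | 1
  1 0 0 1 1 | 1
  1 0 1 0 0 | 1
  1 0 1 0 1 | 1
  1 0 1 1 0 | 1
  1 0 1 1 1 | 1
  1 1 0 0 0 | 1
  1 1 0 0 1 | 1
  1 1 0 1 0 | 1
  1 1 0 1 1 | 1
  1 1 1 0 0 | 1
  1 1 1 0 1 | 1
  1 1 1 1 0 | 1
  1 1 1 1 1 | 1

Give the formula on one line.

  (c | d) = 00111111001111110011111100111111
  (b & (c | d)) = 00000000001111110000000000111111
  (e | d) = 01110111011101110111011101110111
  ((b & (c | d)) & (e | d)) = 00000000001101110000000000110111
  (e | a) = 01010101010101011111111111111111
  (((b & (c | d)) & (e | d)) | (e | a)) = 01010101011101111111111111111111

(((b & (c | d)) & (e | d)) | (e | a))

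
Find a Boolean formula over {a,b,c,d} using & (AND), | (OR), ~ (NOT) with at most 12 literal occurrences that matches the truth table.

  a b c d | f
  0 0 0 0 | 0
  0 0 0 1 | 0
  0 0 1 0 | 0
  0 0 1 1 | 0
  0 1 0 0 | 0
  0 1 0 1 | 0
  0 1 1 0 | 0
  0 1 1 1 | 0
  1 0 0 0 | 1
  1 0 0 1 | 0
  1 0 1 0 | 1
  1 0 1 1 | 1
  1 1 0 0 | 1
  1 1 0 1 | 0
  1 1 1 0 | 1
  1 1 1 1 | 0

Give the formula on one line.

((((~b | ~d) & (c | (~d | (~c & ~a)))) | (d & ~a)) & a)

  ~b = 1111000011110000
  ~d = 1010101010101010
  (~b | ~d) = 1111101011111010
  ~c = 1100110011001100
  ~a = 1111111100000000
  (~c & ~a) = 1100110000000000
  (~d | (~c & ~a)) = 1110111010101010
  (c | (~d | (~c & ~a))) = 1111111110111011
  ((~b | ~d) & (c | (~d | (~c & ~a)))) = 1111101010111010
  (d & ~a) = 0101010100000000
  (((~b | ~d) & (c | (~d | (~c & ~a)))) | (d & ~a)) = 1111111110111010
  ((((~b | ~d) & (c | (~d | (~c & ~a)))) | (d & ~a)) & a) = 0000000010111010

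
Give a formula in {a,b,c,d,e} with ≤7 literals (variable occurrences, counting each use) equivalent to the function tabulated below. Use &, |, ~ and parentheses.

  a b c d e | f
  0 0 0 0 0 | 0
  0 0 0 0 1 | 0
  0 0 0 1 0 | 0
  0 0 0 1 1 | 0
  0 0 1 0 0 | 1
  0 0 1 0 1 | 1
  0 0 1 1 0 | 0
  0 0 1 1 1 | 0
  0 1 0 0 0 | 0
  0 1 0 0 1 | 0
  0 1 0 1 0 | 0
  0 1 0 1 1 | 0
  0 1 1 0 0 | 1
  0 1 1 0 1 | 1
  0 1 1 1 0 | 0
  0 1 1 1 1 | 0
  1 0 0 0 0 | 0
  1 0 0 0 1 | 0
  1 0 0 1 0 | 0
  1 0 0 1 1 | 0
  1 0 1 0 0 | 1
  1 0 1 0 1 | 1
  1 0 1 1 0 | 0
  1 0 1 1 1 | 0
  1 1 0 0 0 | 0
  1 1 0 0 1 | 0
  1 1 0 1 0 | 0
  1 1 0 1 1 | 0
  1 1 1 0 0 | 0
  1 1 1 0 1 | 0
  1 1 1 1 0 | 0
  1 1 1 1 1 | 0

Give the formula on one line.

  ~d = 11001100110011001100110011001100
  ~a = 11111111111111110000000000000000
  ~b = 11111111000000001111111100000000
  (~a | ~b) = 11111111111111111111111100000000
  (c & (~a | ~b)) = 00001111000011110000111100000000
  ((c & (~a | ~b)) | d) = 00111111001111110011111100110011
  (~d & ((c & (~a | ~b)) | d)) = 00001100000011000000110000000000

(~d & ((c & (~a | ~b)) | d))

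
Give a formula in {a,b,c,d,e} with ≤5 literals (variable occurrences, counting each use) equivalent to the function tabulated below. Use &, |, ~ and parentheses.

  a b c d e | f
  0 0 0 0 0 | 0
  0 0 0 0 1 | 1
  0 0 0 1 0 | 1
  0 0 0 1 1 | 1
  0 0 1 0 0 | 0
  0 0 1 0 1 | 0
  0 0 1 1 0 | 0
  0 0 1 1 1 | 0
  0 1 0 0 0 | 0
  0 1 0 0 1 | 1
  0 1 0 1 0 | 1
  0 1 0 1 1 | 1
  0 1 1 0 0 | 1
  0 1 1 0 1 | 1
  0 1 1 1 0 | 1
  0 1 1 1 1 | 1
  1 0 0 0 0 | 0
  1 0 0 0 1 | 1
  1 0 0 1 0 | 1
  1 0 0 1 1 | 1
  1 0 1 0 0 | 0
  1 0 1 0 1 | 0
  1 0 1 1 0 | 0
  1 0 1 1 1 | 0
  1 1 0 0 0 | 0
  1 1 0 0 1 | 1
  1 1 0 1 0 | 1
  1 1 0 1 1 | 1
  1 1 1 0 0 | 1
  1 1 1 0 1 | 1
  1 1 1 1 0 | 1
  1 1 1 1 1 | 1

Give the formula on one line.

((d | (e | c)) & (~c | b))

  (e | c) = 01011111010111110101111101011111
  (d | (e | c)) = 01111111011111110111111101111111
  ~c = 11110000111100001111000011110000
  (~c | b) = 11110000111111111111000011111111
  ((d | (e | c)) & (~c | b)) = 01110000011111110111000001111111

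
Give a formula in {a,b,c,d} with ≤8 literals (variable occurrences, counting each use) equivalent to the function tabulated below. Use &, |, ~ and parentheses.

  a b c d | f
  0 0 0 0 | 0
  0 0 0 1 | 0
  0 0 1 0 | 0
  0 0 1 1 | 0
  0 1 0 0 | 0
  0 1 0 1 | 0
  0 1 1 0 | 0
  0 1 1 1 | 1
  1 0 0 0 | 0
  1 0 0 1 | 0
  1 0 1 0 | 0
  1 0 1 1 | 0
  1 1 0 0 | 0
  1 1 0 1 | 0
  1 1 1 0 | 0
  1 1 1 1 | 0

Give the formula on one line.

  ~a = 1111111100000000
  ~d = 1010101010101010
  (~a | ~d) = 1111111110101010
  (d & c) = 0001000100010001
  (d & b) = 0000010100000101
  ((d & c) & (d & b)) = 0000000100000001
  ((~a | ~d) & ((d & c) & (d & b))) = 0000000100000000

((~a | ~d) & ((d & c) & (d & b)))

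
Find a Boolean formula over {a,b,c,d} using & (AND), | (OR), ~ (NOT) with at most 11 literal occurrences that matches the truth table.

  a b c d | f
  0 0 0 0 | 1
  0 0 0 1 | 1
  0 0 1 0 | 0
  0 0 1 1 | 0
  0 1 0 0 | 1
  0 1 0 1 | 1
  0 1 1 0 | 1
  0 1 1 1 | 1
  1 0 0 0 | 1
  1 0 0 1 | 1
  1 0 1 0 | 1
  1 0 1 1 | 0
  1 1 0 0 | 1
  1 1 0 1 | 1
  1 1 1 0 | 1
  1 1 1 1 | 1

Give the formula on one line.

  ~b = 1111000011110000
  ~c = 1100110011001100
  (~b & ~c) = 1100000011000000
  ((~b & ~c) | b) = 1100111111001111
  (d | a) = 0101010111111111
  ((d | a) | ~c) = 1101110111111111
  ~d = 1010101010101010
  (~d & ~b) = 1010000010100000
  (((d | a) | ~c) & (~d & ~b)) = 1000000010100000
  (((~b & ~c) | b) | (((d | a) | ~c) & (~d & ~b))) = 1100111111101111

(((~b & ~c) | b) | (((d | a) | ~c) & (~d & ~b)))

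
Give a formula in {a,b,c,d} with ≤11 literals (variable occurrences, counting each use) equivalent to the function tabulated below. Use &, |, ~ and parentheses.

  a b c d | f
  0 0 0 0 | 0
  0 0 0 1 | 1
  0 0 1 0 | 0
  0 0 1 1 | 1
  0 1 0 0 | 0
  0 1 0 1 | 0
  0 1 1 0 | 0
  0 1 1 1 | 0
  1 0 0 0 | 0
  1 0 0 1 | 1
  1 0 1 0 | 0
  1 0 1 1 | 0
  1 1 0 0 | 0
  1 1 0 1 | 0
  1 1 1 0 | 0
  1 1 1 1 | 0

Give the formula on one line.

  ~d = 1010101010101010
  ~c = 1100110011001100
  (~d | ~c) = 1110111011101110
  ~b = 1111000011110000
  ((~d | ~c) & ~b) = 1110000011100000
  ~a = 1111111100000000
  (c & ~b) = 0011000000110000
  (a | (c & ~b)) = 0011000011111111
  (d & (a | (c & ~b))) = 0001000001010101
  (~a & (d & (a | (c & ~b)))) = 0001000000000000
  (((~d | ~c) & ~b) | (~a & (d & (a | (c & ~b))))) = 1111000011100000
  ((((~d | ~c) & ~b) | (~a & (d & (a | (c & ~b))))) & d) = 0101000001000000

((((~d | ~c) & ~b) | (~a & (d & (a | (c & ~b))))) & d)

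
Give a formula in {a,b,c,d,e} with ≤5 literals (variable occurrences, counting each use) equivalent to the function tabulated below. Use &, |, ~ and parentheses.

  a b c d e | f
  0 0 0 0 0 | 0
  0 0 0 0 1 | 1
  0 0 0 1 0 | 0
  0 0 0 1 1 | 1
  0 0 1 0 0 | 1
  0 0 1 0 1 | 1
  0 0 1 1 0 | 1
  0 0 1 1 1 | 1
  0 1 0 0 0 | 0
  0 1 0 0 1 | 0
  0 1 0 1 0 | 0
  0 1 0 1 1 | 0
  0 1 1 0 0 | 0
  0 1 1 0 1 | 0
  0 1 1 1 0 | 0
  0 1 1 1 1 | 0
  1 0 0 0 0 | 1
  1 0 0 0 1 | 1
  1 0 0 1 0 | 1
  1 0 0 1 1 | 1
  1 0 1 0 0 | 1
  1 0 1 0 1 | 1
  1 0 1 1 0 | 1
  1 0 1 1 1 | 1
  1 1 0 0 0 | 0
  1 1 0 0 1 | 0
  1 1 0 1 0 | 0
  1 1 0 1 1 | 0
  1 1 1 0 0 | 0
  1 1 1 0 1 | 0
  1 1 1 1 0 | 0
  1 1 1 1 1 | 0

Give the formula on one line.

  ~a = 11111111111111110000000000000000
  (e & ~a) = 01010101010101010000000000000000
  (a | c) = 00001111000011111111111111111111
  ((e & ~a) | (a | c)) = 01011111010111111111111111111111
  ~b = 11111111000000001111111100000000
  (((e & ~a) | (a | c)) & ~b) = 01011111000000001111111100000000

(((e & ~a) | (a | c)) & ~b)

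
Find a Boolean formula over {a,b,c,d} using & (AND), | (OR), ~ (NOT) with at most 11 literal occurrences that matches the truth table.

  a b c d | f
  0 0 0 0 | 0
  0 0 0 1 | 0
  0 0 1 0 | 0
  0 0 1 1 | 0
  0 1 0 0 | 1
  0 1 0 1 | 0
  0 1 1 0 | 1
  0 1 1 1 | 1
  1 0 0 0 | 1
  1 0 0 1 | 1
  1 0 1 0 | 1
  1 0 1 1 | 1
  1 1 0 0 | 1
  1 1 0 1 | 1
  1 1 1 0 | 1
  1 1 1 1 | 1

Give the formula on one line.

  (c & b) = 0000001100000011
  ~d = 1010101010101010
  (~d & b) = 0000101000001010
  ~a = 1111111100000000
  (d | ~a) = 1111111101010101
  ((~d & b) & (d | ~a)) = 0000101000000000
  ~c = 1100110011001100
  (b & ~c) = 0000110000001100
  (((~d & b) & (d | ~a)) & (b & ~c)) = 0000100000000000
  ((c & b) | (((~d & b) & (d | ~a)) & (b & ~c))) = 0000101100000011
  (a | ((c & b) | (((~d & b) & (d | ~a)) & (b & ~c)))) = 0000101111111111

(a | ((c & b) | (((~d & b) & (d | ~a)) & (b & ~c))))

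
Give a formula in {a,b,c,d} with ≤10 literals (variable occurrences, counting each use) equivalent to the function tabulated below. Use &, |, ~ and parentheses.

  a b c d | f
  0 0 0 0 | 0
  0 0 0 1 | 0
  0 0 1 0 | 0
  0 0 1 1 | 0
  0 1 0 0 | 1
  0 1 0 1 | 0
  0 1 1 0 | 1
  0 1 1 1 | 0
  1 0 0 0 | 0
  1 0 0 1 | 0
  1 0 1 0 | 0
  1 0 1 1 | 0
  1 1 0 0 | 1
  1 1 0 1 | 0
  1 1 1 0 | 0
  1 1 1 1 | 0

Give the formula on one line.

  ~a = 1111111100000000
  (c | ~a) = 1111111100110011
  ~d = 1010101010101010
  ((c | ~a) & ~d) = 1010101000100010
  (~a & b) = 0000111100000000
  (((c | ~a) & ~d) & (~a & b)) = 0000101000000000
  (~d | c) = 1011101110111011
  ((~d | c) & b) = 0000101100001011
  ~c = 1100110011001100
  (((~d | c) & b) & ~c) = 0000100000001000
  ((((c | ~a) & ~d) & (~a & b)) | (((~d | c) & b) & ~c)) = 0000101000001000

((((c | ~a) & ~d) & (~a & b)) | (((~d | c) & b) & ~c))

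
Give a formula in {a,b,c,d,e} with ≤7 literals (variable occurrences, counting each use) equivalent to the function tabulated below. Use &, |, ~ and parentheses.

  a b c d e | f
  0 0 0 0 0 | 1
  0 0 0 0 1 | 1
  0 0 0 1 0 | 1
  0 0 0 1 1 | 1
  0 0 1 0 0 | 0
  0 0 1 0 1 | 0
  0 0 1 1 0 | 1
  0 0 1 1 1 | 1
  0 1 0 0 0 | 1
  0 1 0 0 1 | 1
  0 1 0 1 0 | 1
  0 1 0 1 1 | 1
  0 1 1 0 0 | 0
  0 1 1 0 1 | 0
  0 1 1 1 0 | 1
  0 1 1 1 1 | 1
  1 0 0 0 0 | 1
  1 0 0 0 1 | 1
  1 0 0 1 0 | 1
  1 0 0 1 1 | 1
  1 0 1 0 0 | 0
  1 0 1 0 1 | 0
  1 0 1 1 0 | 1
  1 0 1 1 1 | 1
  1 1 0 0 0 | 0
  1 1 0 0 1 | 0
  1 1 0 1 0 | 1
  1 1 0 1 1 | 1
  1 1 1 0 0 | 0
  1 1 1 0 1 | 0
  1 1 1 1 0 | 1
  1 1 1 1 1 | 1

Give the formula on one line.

(((d & a) | (~a | ~b)) & (~c | d))

  (d & a) = 00000000000000000011001100110011
  ~a = 11111111111111110000000000000000
  ~b = 11111111000000001111111100000000
  (~a | ~b) = 11111111111111111111111100000000
  ((d & a) | (~a | ~b)) = 11111111111111111111111100110011
  ~c = 11110000111100001111000011110000
  (~c | d) = 11110011111100111111001111110011
  (((d & a) | (~a | ~b)) & (~c | d)) = 11110011111100111111001100110011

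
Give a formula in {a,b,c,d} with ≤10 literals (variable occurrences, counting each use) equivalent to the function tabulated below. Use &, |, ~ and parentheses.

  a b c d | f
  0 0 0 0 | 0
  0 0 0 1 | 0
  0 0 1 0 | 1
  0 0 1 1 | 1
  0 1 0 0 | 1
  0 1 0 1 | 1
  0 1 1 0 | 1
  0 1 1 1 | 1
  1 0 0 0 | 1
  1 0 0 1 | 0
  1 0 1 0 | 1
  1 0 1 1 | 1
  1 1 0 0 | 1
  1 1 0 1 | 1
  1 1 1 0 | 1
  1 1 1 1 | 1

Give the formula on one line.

  (d | c) = 0111011101110111
  ((d | c) | a) = 0111011111111111
  ~d = 1010101010101010
  (((d | c) | a) & ~d) = 0010001010101010
  (c | b) = 0011111100111111
  (b | d) = 0101111101011111
  ((c | b) & (b | d)) = 0001111100011111
  ((((d | c) | a) & ~d) | ((c | b) & (b | d))) = 0011111110111111

((((d | c) | a) & ~d) | ((c | b) & (b | d)))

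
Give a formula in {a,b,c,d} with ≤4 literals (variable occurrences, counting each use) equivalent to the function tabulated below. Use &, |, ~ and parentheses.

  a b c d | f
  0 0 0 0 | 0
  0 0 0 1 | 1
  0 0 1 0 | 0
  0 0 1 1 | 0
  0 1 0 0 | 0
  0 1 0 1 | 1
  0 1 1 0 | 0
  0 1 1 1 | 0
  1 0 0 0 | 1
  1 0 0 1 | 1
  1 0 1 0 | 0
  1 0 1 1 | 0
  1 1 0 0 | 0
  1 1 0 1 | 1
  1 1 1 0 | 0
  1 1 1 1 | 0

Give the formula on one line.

  ~c = 1100110011001100
  ~b = 1111000011110000
  (~b & a) = 0000000011110000
  ((~b & a) | d) = 0101010111110101
  (~c & ((~b & a) | d)) = 0100010011000100

(~c & ((~b & a) | d))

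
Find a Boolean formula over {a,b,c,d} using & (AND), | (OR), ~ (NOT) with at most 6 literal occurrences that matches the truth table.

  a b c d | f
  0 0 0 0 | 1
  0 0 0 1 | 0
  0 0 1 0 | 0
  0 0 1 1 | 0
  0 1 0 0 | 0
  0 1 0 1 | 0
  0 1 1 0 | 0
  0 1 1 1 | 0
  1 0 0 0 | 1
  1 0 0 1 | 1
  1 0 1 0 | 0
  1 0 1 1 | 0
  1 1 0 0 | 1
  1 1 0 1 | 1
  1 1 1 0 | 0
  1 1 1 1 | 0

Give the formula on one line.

  ~c = 1100110011001100
  ~d = 1010101010101010
  ~b = 1111000011110000
  (a | ~b) = 1111000011111111
  (~d & (a | ~b)) = 1010000010101010
  (a | (~d & (a | ~b))) = 1010000011111111
  (~c & (a | (~d & (a | ~b)))) = 1000000011001100

(~c & (a | (~d & (a | ~b))))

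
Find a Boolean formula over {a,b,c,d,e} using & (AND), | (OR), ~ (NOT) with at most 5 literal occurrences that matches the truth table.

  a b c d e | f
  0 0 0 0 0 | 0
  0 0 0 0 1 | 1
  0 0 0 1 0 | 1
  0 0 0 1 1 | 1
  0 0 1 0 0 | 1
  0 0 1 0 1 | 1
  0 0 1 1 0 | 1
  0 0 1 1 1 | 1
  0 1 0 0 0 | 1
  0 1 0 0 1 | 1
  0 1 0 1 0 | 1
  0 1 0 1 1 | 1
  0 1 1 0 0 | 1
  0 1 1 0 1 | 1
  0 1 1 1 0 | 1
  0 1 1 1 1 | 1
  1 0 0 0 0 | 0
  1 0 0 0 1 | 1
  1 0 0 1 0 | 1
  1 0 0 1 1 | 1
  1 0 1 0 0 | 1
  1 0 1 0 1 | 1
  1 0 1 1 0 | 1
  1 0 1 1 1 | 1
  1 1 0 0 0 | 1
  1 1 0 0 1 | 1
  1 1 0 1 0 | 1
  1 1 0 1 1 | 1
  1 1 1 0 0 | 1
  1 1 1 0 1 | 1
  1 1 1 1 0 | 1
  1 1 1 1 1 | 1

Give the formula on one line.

((c | b) | (e | (c | d)))

  (c | b) = 00001111111111110000111111111111
  (c | d) = 00111111001111110011111100111111
  (e | (c | d)) = 01111111011111110111111101111111
  ((c | b) | (e | (c | d))) = 01111111111111110111111111111111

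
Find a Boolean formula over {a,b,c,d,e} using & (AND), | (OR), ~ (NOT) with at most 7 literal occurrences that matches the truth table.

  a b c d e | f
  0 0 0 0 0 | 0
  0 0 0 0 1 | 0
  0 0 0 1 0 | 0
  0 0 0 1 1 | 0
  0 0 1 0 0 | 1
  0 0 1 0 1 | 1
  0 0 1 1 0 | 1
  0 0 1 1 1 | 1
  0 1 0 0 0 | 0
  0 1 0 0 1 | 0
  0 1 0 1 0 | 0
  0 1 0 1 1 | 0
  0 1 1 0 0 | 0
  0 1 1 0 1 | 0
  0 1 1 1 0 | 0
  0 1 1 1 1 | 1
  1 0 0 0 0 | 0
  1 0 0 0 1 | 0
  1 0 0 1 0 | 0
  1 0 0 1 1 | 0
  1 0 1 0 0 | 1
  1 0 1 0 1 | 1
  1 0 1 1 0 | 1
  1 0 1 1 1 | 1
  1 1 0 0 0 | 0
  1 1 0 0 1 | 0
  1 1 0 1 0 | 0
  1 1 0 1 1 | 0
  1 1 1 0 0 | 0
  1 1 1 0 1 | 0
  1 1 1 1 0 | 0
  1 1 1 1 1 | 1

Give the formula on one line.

  ~b = 11111111000000001111111100000000
  (d | ~b) = 11111111001100111111111100110011
  ((d | ~b) & e) = 01010101000100010101010100010001
  (b & ((d | ~b) & e)) = 00000000000100010000000000010001
  (~b | (b & ((d | ~b) & e))) = 11111111000100011111111100010001
  ((~b | (b & ((d | ~b) & e))) & c) = 00001111000000010000111100000001

((~b | (b & ((d | ~b) & e))) & c)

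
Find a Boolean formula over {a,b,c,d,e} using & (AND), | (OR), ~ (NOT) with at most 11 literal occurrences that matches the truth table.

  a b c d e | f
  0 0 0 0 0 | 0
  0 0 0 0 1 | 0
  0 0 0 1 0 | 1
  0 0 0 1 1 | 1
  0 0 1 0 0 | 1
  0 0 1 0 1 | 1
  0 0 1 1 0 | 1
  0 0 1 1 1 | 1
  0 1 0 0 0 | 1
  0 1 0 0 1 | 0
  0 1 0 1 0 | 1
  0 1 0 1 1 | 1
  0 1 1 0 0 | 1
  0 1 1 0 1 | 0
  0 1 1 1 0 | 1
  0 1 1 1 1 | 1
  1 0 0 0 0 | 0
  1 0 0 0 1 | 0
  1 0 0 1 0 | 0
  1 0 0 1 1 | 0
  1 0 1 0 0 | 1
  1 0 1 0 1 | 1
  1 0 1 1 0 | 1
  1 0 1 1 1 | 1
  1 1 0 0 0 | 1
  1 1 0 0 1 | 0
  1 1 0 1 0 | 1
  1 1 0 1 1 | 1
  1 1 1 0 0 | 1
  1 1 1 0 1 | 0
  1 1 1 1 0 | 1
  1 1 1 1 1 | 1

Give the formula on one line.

((((~a | (~c & b)) & d) | (c & ~b)) | ((~e | d) & b))

  ~a = 11111111111111110000000000000000
  ~c = 11110000111100001111000011110000
  (~c & b) = 00000000111100000000000011110000
  (~a | (~c & b)) = 11111111111111110000000011110000
  ((~a | (~c & b)) & d) = 00110011001100110000000000110000
  ~b = 11111111000000001111111100000000
  (c & ~b) = 00001111000000000000111100000000
  (((~a | (~c & b)) & d) | (c & ~b)) = 00111111001100110000111100110000
  ~e = 10101010101010101010101010101010
  (~e | d) = 10111011101110111011101110111011
  ((~e | d) & b) = 00000000101110110000000010111011
  ((((~a | (~c & b)) & d) | (c & ~b)) | ((~e | d) & b)) = 00111111101110110000111110111011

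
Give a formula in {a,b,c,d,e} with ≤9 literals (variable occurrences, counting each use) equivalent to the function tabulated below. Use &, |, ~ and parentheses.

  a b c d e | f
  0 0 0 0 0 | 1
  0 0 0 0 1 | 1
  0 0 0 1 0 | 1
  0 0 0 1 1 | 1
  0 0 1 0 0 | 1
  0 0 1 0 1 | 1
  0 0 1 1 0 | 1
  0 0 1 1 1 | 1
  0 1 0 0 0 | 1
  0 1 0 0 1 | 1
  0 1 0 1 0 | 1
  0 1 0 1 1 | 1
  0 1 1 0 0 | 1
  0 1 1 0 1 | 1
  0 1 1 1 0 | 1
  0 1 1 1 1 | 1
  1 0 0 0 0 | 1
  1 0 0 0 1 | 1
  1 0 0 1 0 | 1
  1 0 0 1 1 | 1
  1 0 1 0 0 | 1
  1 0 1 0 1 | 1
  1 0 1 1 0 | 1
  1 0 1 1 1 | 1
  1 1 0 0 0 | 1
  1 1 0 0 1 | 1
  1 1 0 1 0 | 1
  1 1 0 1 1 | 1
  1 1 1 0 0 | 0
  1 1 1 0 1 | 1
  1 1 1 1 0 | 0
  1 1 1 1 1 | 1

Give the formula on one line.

(((~b | ~c) | ~a) | ((b & ~a) | (e | ~c)))

  ~b = 11111111000000001111111100000000
  ~c = 11110000111100001111000011110000
  (~b | ~c) = 11111111111100001111111111110000
  ~a = 11111111111111110000000000000000
  ((~b | ~c) | ~a) = 11111111111111111111111111110000
  (b & ~a) = 00000000111111110000000000000000
  (e | ~c) = 11110101111101011111010111110101
  ((b & ~a) | (e | ~c)) = 11110101111111111111010111110101
  (((~b | ~c) | ~a) | ((b & ~a) | (e | ~c))) = 11111111111111111111111111110101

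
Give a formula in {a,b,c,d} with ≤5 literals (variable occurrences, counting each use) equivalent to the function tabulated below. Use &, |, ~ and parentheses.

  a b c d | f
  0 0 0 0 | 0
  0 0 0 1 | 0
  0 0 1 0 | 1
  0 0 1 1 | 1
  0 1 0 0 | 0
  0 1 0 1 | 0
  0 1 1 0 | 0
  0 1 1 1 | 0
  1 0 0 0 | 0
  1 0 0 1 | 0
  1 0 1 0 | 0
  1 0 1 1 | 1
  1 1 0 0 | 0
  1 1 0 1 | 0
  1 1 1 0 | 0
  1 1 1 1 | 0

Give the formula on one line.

(c & ((~a | d) & ~b))

  ~a = 1111111100000000
  (~a | d) = 1111111101010101
  ~b = 1111000011110000
  ((~a | d) & ~b) = 1111000001010000
  (c & ((~a | d) & ~b)) = 0011000000010000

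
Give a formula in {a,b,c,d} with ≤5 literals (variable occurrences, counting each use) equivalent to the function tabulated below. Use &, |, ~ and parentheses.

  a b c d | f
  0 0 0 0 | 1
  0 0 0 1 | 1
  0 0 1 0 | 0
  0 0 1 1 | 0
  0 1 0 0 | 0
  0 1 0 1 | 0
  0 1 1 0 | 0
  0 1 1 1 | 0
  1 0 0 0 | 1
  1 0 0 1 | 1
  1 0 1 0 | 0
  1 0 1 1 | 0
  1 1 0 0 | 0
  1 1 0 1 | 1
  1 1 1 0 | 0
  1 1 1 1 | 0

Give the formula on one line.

  ~c = 1100110011001100
  (d & a) = 0000000001010101
  ~b = 1111000011110000
  ((d & a) | ~b) = 1111000011110101
  (~c & ((d & a) | ~b)) = 1100000011000100

(~c & ((d & a) | ~b))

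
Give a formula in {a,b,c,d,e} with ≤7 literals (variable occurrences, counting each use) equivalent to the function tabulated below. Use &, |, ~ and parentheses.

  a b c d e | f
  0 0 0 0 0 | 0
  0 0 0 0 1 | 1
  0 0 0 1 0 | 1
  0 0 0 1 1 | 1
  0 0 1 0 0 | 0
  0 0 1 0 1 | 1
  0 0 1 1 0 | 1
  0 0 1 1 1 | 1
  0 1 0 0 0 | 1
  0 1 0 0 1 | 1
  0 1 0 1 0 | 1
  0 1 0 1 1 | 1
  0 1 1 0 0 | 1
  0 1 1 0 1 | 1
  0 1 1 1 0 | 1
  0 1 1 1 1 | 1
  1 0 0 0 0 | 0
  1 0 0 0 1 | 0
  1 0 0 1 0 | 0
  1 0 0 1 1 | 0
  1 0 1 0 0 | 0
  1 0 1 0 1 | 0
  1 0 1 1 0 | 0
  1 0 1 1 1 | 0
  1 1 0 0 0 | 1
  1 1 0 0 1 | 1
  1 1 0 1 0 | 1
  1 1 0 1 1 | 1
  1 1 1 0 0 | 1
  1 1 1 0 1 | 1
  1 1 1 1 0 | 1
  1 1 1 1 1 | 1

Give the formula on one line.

(b | ((~a & d) | (((~b | ~a) & e) & ~a)))

  ~a = 11111111111111110000000000000000
  (~a & d) = 00110011001100110000000000000000
  ~b = 11111111000000001111111100000000
  (~b | ~a) = 11111111111111111111111100000000
  ((~b | ~a) & e) = 01010101010101010101010100000000
  (((~b | ~a) & e) & ~a) = 01010101010101010000000000000000
  ((~a & d) | (((~b | ~a) & e) & ~a)) = 01110111011101110000000000000000
  (b | ((~a & d) | (((~b | ~a) & e) & ~a))) = 01110111111111110000000011111111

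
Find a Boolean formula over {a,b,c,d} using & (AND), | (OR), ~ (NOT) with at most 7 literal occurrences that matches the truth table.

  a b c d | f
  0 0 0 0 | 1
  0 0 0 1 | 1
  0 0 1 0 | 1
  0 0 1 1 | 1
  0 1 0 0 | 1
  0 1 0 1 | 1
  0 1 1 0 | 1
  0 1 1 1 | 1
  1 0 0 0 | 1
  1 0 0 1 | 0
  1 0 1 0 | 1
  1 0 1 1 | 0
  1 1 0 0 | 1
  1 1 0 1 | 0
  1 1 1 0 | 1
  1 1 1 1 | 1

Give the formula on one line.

(((c | a) & (~d | (d & (b & c)))) | ~a)

  (c | a) = 0011001111111111
  ~d = 1010101010101010
  (b & c) = 0000001100000011
  (d & (b & c)) = 0000000100000001
  (~d | (d & (b & c))) = 1010101110101011
  ((c | a) & (~d | (d & (b & c)))) = 0010001110101011
  ~a = 1111111100000000
  (((c | a) & (~d | (d & (b & c)))) | ~a) = 1111111110101011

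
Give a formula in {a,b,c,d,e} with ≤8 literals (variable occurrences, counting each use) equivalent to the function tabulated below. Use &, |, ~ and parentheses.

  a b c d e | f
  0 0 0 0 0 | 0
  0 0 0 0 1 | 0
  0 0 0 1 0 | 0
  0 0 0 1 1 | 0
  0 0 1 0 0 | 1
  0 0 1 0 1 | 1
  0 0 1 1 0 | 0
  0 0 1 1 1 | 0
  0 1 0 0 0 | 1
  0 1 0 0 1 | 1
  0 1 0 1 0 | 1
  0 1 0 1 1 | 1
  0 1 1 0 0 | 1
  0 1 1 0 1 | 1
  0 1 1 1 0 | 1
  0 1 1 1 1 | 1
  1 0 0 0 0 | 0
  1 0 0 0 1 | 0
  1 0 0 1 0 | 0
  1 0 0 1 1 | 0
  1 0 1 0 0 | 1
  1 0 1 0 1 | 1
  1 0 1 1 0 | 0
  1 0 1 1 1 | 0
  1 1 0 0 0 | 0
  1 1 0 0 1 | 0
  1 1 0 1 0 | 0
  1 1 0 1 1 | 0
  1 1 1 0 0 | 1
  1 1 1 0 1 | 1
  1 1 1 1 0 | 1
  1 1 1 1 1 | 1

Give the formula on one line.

(((((~b | c) | ~a) & (b | d)) & b) | (~d & c))

  ~b = 11111111000000001111111100000000
  (~b | c) = 11111111000011111111111100001111
  ~a = 11111111111111110000000000000000
  ((~b | c) | ~a) = 11111111111111111111111100001111
  (b | d) = 00110011111111110011001111111111
  (((~b | c) | ~a) & (b | d)) = 00110011111111110011001100001111
  ((((~b | c) | ~a) & (b | d)) & b) = 00000000111111110000000000001111
  ~d = 11001100110011001100110011001100
  (~d & c) = 00001100000011000000110000001100
  (((((~b | c) | ~a) & (b | d)) & b) | (~d & c)) = 00001100111111110000110000001111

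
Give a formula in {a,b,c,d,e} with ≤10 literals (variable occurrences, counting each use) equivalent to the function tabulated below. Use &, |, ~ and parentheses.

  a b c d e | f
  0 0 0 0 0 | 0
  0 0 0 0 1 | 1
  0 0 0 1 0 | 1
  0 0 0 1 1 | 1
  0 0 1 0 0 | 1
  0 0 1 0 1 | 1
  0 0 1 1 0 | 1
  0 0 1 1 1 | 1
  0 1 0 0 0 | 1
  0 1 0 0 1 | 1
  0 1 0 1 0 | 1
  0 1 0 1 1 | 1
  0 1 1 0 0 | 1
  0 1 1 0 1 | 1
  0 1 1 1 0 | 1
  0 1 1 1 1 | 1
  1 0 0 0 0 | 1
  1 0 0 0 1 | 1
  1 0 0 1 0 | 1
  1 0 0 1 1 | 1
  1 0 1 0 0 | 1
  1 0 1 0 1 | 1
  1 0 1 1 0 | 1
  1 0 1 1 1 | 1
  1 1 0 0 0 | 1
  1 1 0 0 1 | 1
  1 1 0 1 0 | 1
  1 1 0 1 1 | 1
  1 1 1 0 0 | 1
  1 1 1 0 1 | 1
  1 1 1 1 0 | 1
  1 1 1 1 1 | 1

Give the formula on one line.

  (a | b) = 00000000111111111111111111111111
  (b | c) = 00001111111111110000111111111111
  ((a | b) | (b | c)) = 00001111111111111111111111111111
  ~c = 11110000111100001111000011110000
  (b | ~c) = 11110000111111111111000011111111
  (d | c) = 00111111001111110011111100111111
  ((d | c) | e) = 01111111011111110111111101111111
  ((b | ~c) & ((d | c) | e)) = 01110000011111110111000001111111
  (((a | b) | (b | c)) | ((b | ~c) & ((d | c) | e))) = 01111111111111111111111111111111

(((a | b) | (b | c)) | ((b | ~c) & ((d | c) | e)))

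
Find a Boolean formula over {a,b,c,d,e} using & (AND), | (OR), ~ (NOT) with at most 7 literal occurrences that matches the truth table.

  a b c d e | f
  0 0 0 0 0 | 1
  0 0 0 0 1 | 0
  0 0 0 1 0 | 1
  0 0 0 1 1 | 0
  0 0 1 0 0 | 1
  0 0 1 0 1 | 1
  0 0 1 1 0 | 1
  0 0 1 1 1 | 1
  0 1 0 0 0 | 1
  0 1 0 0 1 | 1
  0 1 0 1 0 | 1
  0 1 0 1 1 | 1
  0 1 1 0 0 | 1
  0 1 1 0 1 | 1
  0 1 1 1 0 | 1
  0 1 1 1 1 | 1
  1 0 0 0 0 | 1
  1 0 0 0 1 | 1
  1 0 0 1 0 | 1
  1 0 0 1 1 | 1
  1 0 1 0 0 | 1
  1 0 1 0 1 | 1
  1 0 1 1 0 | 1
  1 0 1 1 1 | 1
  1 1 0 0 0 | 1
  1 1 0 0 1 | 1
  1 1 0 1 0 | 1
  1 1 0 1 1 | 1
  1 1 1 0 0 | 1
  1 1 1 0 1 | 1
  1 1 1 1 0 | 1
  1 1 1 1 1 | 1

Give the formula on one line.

  (b | a) = 00000000111111111111111111111111
  (c | (b | a)) = 00001111111111111111111111111111
  (b | c) = 00001111111111110000111111111111
  (a & (b | c)) = 00000000000000000000111111111111
  ~e = 10101010101010101010101010101010
  ((a & (b | c)) | ~e) = 10101010101010101010111111111111
  ((c | (b | a)) | ((a & (b | c)) | ~e)) = 10101111111111111111111111111111

((c | (b | a)) | ((a & (b | c)) | ~e))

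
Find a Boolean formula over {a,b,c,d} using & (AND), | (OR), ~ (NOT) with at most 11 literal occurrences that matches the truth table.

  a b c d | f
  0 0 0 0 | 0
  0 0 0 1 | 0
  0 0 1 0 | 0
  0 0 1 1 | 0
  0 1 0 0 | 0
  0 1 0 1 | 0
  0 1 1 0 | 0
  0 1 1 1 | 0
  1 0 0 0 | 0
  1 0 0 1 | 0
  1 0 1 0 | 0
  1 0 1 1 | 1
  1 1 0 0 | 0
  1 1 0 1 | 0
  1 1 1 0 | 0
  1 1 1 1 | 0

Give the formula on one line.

  (b | d) = 0101111101011111
  ~b = 1111000011110000
  (c | ~b) = 1111001111110011
  (b | a) = 0000111111111111
  ((c | ~b) & (b | a)) = 0000001111110011
  ((b | d) & ((c | ~b) & (b | a))) = 0000001101010011
  (((b | d) & ((c | ~b) & (b | a))) & ~b) = 0000000001010000
  ((((b | d) & ((c | ~b) & (b | a))) & ~b) & c) = 0000000000010000

((((b | d) & ((c | ~b) & (b | a))) & ~b) & c)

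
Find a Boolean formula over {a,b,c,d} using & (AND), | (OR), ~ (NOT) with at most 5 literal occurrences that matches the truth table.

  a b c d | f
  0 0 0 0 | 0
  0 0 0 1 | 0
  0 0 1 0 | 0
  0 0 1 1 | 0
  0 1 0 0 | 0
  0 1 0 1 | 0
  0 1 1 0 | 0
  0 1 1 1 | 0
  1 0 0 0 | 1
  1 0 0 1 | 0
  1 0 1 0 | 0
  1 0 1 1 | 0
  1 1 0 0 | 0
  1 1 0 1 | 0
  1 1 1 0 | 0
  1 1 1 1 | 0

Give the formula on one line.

(((~b & ~d) & a) & ~c)

  ~b = 1111000011110000
  ~d = 1010101010101010
  (~b & ~d) = 1010000010100000
  ((~b & ~d) & a) = 0000000010100000
  ~c = 1100110011001100
  (((~b & ~d) & a) & ~c) = 0000000010000000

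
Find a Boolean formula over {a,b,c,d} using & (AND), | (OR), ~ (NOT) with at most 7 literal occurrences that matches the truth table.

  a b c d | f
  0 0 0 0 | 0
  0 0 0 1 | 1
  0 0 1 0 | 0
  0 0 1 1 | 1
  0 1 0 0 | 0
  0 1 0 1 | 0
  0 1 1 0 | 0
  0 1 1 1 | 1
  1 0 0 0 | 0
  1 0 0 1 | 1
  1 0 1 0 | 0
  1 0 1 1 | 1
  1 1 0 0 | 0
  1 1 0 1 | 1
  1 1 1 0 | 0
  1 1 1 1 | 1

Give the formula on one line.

(((a | ~b) | (c | (~d | a))) & d)

  ~b = 1111000011110000
  (a | ~b) = 1111000011111111
  ~d = 1010101010101010
  (~d | a) = 1010101011111111
  (c | (~d | a)) = 1011101111111111
  ((a | ~b) | (c | (~d | a))) = 1111101111111111
  (((a | ~b) | (c | (~d | a))) & d) = 0101000101010101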